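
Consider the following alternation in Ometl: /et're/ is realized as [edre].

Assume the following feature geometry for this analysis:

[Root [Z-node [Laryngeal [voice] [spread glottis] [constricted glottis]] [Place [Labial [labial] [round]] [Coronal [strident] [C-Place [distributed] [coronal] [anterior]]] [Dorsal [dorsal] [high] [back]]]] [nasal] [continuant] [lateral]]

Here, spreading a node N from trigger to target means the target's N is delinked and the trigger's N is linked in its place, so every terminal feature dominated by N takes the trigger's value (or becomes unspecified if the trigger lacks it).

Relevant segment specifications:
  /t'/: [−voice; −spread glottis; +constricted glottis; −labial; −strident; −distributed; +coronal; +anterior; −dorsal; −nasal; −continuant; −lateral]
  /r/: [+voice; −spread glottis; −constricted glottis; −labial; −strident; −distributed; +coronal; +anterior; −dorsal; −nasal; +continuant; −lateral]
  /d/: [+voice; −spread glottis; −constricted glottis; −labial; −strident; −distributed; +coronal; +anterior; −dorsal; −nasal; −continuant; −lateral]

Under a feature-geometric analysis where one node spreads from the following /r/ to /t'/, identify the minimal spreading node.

Laryngeal

The alternation /t'/ → [d] changes [voice], [constricted glottis] and nothing else.
The smallest constituent containing every changed terminal is Laryngeal — each of its daughters lacks at least one of the affected features.
Spreading Laryngeal from /r/ overwrites each of those terminals with /r/'s values, yielding exactly [d].
[continuant], a feature on which the two segments disagree outside Laryngeal, is unchanged — nothing dominating it spread, and Laryngeal is the minimal sufficient constituent.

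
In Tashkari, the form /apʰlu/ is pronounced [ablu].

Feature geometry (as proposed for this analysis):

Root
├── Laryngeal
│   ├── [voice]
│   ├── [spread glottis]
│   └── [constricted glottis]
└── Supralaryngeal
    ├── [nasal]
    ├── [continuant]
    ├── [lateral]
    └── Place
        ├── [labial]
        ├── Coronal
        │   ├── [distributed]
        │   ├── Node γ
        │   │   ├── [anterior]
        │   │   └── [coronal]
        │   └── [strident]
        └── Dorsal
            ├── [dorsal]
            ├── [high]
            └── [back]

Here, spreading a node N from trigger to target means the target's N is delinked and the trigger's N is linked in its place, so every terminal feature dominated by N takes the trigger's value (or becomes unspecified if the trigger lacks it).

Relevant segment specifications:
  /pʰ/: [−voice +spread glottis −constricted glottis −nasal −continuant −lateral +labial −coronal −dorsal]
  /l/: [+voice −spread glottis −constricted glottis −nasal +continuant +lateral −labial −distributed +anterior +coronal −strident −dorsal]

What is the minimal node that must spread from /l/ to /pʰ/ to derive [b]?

/pʰ/ and [b] differ in [voice], [spread glottis]; every other specified feature is identical.
Tracing each changed feature up the tree, the paths first meet at Laryngeal; any lower node misses at least one of them.
If Laryngeal spreads, every terminal under it takes /l/'s value, producing [b] as observed.
[coronal], [continuant] — on which /l/ differs from /pʰ/ — are unchanged, so Root cannot have spread; the constituent is no larger than Laryngeal.

Laryngeal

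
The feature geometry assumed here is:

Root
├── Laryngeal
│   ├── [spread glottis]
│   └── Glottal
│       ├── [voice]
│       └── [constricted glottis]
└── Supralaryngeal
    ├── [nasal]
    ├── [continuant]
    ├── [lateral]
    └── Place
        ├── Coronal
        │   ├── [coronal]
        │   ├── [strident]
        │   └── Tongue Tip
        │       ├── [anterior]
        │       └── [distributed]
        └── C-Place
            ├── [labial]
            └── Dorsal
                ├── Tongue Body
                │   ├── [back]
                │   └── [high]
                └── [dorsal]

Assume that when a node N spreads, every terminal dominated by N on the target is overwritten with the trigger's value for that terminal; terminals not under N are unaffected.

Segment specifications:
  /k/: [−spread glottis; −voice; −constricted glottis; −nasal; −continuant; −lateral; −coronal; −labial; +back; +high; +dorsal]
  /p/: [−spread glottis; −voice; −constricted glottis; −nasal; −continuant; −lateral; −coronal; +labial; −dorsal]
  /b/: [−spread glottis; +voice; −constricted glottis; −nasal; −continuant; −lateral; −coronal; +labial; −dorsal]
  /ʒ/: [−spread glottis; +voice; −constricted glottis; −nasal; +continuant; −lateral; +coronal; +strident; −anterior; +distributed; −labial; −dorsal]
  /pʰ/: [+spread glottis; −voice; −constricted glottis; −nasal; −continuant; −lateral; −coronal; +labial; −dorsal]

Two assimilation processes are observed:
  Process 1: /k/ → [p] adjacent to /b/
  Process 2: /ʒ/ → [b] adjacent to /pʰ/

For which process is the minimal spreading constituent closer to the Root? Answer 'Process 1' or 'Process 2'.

Process 1 alters [labial], [dorsal], [high], [back]; the lowest common ancestor is C-Place (depth 3 from Root).
In Process 2, [continuant], [labial], [coronal], [anterior], [distributed], [strident] change, so the minimal spreading node is Supralaryngeal at depth 1.
Supralaryngeal (depth 1) sits above C-Place (depth 3), making Process 2 the one with the higher spreading node.

Process 2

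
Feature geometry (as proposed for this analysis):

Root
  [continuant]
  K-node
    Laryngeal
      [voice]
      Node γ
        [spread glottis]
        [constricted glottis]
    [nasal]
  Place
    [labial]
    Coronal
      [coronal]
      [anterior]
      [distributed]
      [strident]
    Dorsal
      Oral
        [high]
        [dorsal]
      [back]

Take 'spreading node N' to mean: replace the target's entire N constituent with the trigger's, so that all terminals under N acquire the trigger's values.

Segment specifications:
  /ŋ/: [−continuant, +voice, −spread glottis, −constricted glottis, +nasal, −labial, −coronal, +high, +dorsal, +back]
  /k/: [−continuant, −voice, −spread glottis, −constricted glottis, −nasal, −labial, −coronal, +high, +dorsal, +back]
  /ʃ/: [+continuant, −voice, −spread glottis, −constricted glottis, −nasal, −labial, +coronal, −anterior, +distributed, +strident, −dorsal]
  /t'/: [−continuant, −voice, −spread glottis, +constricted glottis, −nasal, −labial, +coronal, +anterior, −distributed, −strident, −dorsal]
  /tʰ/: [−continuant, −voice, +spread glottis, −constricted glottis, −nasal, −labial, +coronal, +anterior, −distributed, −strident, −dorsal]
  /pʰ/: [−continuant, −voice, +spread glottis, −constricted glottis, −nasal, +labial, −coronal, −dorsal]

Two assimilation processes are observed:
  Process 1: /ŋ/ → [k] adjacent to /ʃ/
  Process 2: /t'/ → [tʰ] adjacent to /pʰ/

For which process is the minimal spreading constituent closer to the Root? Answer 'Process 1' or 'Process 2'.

Process 1: the features that change are [voice], [nasal]; the minimal node is K-node (depth 1).
In Process 2, [spread glottis], [constricted glottis] change, so the minimal spreading node is Node γ at depth 3.
Depth 1 < depth 3; Process 1 involves the structurally higher constituent K-node.

Process 1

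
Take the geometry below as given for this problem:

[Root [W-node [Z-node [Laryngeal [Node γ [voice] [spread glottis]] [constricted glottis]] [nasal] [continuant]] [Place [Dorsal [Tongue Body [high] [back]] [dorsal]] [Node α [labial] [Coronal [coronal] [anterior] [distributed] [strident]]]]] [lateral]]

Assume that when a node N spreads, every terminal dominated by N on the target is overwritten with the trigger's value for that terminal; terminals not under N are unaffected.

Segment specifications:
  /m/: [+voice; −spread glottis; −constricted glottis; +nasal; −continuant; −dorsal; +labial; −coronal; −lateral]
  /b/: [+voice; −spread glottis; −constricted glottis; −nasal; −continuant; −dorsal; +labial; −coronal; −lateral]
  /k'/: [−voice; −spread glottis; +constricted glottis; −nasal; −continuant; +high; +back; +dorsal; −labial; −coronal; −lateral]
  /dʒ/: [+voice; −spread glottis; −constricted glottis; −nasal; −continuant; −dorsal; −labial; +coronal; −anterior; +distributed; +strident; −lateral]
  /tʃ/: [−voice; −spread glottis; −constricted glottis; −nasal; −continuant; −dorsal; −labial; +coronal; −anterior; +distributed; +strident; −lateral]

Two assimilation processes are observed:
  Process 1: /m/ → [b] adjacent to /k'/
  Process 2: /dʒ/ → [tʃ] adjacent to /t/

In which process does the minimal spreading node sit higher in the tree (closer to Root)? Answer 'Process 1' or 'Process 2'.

Process 1

Process 1 alters [nasal]; the lowest dominating node is [nasal] (depth 3 from Root).
Process 2 alters [voice]; the lowest dominating node is [voice] (depth 5 from Root).
[nasal] is closer to Root than [voice], so Process 1 spreads the higher node.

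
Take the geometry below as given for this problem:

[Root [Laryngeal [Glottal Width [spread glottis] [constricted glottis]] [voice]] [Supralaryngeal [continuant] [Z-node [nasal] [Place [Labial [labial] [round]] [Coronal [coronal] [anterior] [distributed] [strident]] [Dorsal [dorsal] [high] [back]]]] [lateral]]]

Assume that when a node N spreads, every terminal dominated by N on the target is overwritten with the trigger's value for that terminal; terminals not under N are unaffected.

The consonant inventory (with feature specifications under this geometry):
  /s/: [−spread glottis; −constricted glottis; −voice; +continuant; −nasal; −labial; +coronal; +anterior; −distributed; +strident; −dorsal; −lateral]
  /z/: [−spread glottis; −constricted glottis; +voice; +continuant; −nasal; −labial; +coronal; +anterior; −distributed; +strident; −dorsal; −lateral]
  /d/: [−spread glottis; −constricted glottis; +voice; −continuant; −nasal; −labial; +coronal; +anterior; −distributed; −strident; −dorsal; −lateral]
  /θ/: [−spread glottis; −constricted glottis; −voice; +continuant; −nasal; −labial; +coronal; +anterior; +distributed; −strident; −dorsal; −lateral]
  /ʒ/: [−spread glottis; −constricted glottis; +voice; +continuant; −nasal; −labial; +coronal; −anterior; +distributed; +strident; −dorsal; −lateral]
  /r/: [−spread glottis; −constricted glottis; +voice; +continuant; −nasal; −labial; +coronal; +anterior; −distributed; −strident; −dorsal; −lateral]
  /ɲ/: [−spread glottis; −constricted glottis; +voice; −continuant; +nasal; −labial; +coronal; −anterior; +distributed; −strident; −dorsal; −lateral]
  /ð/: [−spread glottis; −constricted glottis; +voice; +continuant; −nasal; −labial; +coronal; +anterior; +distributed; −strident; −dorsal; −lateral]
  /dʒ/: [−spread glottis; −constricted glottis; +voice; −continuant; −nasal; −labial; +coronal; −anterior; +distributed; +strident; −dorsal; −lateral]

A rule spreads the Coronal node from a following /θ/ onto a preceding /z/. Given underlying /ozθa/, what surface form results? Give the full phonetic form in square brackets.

Terminals under Coronal in this geometry: [coronal], [anterior], [distributed], [strident].
After delinking /z/'s Coronal and linking /θ/'s, the affected terminals become [+coronal], [+anterior], [+distributed], [−strident]; [spread glottis], [constricted glottis], [voice], … (outside Coronal) are retained from /z/.
Among the inventory, only /ð/ has exactly this specification, giving the surface form [oðθa].

[oðθa]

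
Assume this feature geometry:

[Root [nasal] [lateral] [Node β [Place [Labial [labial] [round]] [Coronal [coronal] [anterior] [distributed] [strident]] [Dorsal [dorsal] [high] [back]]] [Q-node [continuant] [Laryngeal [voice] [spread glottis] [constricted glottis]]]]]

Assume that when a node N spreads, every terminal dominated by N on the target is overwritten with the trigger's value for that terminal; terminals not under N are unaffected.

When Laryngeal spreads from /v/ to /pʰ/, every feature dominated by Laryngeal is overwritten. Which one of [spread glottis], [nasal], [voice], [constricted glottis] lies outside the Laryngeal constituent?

Laryngeal dominates exactly [voice], [spread glottis], [constricted glottis].
[constricted glottis], [spread glottis], [voice] all lie under Laryngeal, so they are overwritten when Laryngeal spreads.
[nasal] attaches under Root, not under Laryngeal, so /pʰ/ retains its own value for [nasal].

[nasal]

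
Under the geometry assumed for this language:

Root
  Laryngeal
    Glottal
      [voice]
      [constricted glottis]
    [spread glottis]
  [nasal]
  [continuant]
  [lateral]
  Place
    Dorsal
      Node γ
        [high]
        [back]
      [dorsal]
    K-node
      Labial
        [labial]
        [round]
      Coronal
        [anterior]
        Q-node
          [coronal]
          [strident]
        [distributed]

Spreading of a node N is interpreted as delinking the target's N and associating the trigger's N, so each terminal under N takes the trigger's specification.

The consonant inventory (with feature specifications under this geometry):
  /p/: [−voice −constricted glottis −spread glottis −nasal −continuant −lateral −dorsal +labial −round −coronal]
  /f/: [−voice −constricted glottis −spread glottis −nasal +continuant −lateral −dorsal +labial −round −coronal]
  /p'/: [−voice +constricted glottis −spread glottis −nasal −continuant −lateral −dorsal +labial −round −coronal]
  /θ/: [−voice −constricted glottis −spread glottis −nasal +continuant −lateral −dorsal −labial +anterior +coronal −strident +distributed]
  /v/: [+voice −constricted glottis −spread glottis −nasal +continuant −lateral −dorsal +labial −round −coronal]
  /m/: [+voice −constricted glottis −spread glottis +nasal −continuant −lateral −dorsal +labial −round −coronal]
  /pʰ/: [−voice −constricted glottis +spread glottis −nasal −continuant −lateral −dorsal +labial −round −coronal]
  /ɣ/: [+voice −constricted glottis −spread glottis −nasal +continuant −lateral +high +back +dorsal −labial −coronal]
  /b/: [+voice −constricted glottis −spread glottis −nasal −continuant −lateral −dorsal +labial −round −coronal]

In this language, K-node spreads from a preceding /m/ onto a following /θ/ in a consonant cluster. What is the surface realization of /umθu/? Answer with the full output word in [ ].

K-node immediately or transitively dominates [labial], [round], [anterior], [coronal], [strident], [distributed].
The target acquires /m/'s values for everything under K-node — [+labial], [−round], [−coronal] — while keeping its own [voice], [constricted glottis], [spread glottis], ….
This feature bundle is that of [f], so /umθu/ surfaces as [umfu].

[umfu]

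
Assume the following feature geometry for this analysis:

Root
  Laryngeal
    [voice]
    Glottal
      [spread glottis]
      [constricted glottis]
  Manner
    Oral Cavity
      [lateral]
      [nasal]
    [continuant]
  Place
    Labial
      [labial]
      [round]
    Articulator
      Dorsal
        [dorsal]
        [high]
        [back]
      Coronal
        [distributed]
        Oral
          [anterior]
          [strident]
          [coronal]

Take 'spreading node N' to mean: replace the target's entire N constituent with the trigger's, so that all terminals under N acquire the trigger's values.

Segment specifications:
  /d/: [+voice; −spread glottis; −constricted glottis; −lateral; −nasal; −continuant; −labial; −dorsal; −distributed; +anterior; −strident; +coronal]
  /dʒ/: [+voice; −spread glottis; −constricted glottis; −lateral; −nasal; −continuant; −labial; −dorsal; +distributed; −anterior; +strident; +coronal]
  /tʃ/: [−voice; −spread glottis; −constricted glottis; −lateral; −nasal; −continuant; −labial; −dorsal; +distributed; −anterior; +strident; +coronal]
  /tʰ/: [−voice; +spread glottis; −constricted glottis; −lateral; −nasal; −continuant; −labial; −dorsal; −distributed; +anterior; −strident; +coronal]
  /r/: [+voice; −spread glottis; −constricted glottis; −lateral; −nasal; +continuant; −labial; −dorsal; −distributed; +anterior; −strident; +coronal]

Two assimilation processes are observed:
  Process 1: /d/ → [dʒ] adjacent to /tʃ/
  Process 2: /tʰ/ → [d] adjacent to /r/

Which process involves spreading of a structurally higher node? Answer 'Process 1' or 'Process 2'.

Process 2

Process 1 alters [anterior], [distributed], [strident]; the lowest common ancestor is Coronal (depth 3 from Root).
Process 2 alters [voice], [spread glottis]; the lowest common ancestor is Laryngeal (depth 1 from Root).
Laryngeal (depth 1) sits above Coronal (depth 3), making Process 2 the one with the higher spreading node.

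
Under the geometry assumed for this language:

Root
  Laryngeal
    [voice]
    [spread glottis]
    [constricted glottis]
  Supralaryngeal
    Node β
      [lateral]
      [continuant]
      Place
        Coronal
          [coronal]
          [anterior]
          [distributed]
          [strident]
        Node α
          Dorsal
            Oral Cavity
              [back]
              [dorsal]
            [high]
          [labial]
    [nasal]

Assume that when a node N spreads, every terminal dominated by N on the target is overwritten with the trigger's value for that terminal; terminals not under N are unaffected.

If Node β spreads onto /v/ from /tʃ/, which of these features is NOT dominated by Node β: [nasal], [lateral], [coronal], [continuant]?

[nasal]

The terminals dominated by Node β are [lateral], [continuant], [coronal], [anterior], [distributed], [strident], [back], [dorsal], [high], [labial].
Of the listed options, [lateral], [continuant], [coronal] are among these and would be overwritten by spreading Node β.
But [nasal] is a dependent of Supralaryngeal, outside Node β; it is therefore untouched by the spreading.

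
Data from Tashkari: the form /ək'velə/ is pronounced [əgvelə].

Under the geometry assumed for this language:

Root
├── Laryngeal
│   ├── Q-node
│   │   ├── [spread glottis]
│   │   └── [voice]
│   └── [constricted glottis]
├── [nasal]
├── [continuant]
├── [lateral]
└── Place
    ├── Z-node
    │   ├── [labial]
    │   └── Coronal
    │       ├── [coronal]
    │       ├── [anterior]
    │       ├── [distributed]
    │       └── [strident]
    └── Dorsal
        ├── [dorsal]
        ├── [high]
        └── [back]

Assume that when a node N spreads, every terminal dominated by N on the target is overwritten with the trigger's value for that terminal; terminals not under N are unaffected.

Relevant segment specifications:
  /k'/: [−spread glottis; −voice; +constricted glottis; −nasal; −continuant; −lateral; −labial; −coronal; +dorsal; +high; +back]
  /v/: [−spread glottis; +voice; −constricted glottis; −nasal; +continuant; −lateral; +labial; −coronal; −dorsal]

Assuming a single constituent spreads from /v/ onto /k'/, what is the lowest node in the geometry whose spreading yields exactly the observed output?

Comparing /k'/ with its surface form [g], the features that change are [voice], [constricted glottis].
In this geometry the lowest node dominating all of them is Laryngeal: every daughter of Laryngeal dominates only a proper subset, so no lower node suffices.
Spreading Laryngeal from /v/ overwrites each of those terminals with /v/'s values, yielding exactly [g].
Had Root spread, [labial], [dorsal] would have taken /v/'s values; they stay as in /k'/, confirming the spreading constituent is exactly Laryngeal.

Laryngeal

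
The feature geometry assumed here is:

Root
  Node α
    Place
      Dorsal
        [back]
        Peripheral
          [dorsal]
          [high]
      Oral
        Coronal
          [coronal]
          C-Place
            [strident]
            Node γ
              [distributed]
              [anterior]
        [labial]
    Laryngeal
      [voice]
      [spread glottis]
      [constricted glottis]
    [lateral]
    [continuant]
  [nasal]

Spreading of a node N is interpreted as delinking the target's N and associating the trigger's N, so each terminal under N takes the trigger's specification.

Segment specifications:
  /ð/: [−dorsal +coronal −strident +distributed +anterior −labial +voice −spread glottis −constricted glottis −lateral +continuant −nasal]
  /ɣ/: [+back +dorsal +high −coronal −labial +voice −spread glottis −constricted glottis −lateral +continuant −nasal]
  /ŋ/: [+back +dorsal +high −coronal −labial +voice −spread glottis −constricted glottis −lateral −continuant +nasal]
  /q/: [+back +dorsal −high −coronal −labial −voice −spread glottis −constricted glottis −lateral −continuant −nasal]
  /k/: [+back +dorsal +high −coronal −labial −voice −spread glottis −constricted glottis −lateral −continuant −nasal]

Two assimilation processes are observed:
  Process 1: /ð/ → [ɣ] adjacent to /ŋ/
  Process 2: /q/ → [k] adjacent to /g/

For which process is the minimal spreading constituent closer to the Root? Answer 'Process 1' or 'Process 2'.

Process 1

In Process 1, [coronal], [anterior], [distributed], [strident], [dorsal], [high], [back] change, so the minimal spreading node is Place at depth 2.
In Process 2, [high] changes, so the minimal spreading node is [high] at depth 5.
Depth 2 < depth 5; Process 1 involves the structurally higher constituent Place.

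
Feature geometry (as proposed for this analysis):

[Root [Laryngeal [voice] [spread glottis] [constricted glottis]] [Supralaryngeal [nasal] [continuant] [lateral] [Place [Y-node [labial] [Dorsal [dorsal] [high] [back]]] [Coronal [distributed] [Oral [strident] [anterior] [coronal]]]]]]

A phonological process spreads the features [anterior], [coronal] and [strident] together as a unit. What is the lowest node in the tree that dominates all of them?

[anterior]: Root > Supralaryngeal > Place > Coronal > Oral > [anterior].
[coronal]: Root > Supralaryngeal > Place > Coronal > Oral > [coronal].
[strident]: Root > Supralaryngeal > Place > Coronal > Oral > [strident].
The listed terminals split across distinct daughters of Oral, so Oral itself is the smallest node containing them all.

Oral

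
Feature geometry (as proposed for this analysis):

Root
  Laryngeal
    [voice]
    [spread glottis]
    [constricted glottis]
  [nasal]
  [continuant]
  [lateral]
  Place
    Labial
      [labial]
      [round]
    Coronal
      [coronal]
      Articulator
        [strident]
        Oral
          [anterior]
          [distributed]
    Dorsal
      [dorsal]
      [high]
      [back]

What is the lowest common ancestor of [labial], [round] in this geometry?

[labial]: Root / Place / Labial / [labial].
[round]: Root / Place / Labial / [round].
The listed terminals split across distinct daughters of Labial, so Labial itself is the smallest node containing them all.

Labial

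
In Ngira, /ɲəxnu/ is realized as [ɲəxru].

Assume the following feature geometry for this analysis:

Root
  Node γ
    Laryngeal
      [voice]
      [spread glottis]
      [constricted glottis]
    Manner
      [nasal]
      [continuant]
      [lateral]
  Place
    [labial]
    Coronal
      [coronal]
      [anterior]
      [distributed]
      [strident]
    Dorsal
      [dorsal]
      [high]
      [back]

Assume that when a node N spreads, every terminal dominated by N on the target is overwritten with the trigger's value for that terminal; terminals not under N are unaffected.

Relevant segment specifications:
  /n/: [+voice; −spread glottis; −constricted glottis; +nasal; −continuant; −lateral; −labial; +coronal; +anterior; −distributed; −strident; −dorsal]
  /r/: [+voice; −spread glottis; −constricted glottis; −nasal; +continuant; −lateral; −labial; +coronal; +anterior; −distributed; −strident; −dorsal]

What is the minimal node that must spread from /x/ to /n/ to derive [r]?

Comparing /n/ with its surface form [r], the features that change are [nasal], [continuant].
These terminals are all dominated by Manner, and no proper subconstituent of Manner covers them all; Manner is their lowest common ancestor.
Delinking /n/'s Manner and associating /x/'s Manner gives precisely the feature bundle of [r].
[voice] — on which /x/ differs from /n/ — is unchanged, so neither Node γ nor anything higher can have spread; the constituent is no larger than Manner.

Manner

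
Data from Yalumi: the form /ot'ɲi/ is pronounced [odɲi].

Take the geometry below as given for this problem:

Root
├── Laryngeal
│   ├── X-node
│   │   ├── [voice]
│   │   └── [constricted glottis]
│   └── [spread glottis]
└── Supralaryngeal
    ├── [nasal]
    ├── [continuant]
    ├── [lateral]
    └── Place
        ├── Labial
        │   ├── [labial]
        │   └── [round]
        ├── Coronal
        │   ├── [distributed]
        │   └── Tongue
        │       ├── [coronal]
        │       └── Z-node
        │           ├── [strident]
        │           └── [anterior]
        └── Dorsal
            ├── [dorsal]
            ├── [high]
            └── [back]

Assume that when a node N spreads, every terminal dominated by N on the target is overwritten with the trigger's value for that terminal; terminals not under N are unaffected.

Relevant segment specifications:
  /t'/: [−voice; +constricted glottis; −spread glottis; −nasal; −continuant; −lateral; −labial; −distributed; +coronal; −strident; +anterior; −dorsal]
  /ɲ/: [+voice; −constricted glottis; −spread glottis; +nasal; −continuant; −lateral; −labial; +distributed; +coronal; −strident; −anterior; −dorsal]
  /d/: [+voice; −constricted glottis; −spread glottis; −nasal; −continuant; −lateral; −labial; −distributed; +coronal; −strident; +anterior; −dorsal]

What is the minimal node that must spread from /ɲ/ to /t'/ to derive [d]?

Comparing /t'/ with its surface form [d], the features that change are [voice], [constricted glottis].
In this geometry the lowest node dominating all of them is X-node: every daughter of X-node dominates only a proper subset, so no lower node suffices.
Spreading X-node from /ɲ/ overwrites each of those terminals with /ɲ/'s values, yielding exactly [d].
Features on which the two segments disagree outside X-node, such as [nasal], [anterior], are unchanged — nothing dominating them spread, and X-node is the minimal sufficient constituent.

X-node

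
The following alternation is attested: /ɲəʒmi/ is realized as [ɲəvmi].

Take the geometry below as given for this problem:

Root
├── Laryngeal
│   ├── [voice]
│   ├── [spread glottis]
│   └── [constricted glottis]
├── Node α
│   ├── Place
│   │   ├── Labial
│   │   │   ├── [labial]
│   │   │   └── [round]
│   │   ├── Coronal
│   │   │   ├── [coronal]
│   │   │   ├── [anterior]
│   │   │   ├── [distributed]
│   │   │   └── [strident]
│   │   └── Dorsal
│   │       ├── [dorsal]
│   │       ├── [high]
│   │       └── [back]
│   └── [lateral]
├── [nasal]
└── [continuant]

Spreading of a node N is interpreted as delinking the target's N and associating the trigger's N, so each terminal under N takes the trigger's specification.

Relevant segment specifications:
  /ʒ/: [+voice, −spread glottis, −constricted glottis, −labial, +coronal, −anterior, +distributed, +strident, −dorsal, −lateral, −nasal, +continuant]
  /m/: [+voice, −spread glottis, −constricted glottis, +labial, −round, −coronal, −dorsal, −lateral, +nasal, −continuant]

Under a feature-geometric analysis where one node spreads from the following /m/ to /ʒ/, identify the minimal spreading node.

Place

/ʒ/ and [v] differ in [labial], [round], [coronal], [anterior], [distributed], [strident]; every other specified feature is identical.
Tracing each changed feature up the tree, the paths first meet at Place; any lower node misses at least one of them.
If Place spreads, every terminal under it takes /m/'s value, producing [v] as observed.
Features on which the two segments disagree outside Place, such as [continuant], [nasal], are unchanged — nothing dominating them spread, and Place is the minimal sufficient constituent.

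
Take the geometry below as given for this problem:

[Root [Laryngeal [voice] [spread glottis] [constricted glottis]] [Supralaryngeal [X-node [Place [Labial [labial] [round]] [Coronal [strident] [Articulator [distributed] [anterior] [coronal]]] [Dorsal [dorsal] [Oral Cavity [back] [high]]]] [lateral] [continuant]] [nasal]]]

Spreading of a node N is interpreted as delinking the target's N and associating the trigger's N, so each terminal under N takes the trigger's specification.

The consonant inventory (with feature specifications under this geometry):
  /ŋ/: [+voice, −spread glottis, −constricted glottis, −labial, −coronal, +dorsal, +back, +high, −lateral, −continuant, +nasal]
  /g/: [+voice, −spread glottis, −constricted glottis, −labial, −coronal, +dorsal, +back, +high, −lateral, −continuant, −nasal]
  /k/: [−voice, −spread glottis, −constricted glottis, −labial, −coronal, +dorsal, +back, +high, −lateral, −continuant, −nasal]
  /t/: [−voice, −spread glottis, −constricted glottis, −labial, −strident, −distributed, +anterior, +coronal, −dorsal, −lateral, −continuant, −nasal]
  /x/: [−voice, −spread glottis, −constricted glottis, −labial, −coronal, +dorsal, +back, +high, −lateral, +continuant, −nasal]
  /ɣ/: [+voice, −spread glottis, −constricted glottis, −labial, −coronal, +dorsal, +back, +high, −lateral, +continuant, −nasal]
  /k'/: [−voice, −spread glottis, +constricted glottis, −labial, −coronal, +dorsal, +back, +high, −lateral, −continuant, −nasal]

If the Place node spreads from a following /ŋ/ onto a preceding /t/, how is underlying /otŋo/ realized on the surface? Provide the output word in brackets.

[okŋo]

The Place node dominates the terminals [labial], [round], [strident], [distributed], [anterior], [coronal], [dorsal], [back], [high].
After delinking /t/'s Place and linking /ŋ/'s, the affected terminals become [−labial], [−coronal], [+dorsal], [+back], [+high]; [voice], [spread glottis], [constricted glottis], … (outside Place) are retained from /t/.
The resulting bundle matches /k/ in the inventory; substituting it for /t/ gives [okŋo].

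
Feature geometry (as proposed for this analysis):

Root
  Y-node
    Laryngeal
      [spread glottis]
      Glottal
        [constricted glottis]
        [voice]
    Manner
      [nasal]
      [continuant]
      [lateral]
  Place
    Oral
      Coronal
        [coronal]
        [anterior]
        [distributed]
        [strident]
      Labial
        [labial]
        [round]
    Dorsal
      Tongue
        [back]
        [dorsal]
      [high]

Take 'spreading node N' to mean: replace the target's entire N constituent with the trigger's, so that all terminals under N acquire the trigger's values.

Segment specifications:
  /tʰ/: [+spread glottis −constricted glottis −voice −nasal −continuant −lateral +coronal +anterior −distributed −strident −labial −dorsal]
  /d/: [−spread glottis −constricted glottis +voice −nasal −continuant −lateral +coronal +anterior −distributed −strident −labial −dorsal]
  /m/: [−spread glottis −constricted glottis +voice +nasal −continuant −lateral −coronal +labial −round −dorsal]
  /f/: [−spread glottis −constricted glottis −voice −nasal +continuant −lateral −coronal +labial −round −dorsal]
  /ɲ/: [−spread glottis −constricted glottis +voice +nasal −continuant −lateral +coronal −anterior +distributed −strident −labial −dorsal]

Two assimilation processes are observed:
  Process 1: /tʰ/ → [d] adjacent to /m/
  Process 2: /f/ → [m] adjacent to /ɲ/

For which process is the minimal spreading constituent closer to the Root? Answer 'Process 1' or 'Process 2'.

Process 1: the features that change are [voice], [spread glottis]; the minimal node is Laryngeal (depth 2).
Process 2: the features that change are [voice], [nasal], [continuant]; the minimal node is Y-node (depth 1).
Y-node is closer to Root than Laryngeal, so Process 2 spreads the higher node.

Process 2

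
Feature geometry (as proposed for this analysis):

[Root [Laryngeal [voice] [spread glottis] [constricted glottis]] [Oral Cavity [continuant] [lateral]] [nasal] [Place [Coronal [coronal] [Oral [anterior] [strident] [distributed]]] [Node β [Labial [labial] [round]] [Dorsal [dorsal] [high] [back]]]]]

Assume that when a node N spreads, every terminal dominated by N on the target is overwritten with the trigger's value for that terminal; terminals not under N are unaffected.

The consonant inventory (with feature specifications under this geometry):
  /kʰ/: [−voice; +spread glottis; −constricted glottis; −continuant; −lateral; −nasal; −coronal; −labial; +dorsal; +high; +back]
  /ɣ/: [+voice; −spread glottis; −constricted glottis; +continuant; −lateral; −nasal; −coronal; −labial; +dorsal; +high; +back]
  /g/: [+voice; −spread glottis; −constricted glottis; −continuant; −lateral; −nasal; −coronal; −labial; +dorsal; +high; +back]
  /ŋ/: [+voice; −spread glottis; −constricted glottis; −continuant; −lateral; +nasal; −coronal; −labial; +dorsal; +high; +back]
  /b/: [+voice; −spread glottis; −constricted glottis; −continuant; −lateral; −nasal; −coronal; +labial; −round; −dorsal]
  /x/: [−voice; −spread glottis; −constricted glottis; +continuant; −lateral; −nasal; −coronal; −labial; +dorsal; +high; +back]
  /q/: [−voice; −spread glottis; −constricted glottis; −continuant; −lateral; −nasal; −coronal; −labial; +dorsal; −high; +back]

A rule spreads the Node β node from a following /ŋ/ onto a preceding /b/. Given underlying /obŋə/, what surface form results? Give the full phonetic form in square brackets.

[ogŋə]

Node β immediately or transitively dominates [labial], [round], [dorsal], [high], [back].
Spreading Node β from /ŋ/ onto /b/ replaces those values with /ŋ/'s: [−labial], [+dorsal], [+high], [+back]. Features outside Node β ([voice], [spread glottis], [constricted glottis], …) stay as in /b/.
Among the inventory, only /g/ has exactly this specification, giving the surface form [ogŋə].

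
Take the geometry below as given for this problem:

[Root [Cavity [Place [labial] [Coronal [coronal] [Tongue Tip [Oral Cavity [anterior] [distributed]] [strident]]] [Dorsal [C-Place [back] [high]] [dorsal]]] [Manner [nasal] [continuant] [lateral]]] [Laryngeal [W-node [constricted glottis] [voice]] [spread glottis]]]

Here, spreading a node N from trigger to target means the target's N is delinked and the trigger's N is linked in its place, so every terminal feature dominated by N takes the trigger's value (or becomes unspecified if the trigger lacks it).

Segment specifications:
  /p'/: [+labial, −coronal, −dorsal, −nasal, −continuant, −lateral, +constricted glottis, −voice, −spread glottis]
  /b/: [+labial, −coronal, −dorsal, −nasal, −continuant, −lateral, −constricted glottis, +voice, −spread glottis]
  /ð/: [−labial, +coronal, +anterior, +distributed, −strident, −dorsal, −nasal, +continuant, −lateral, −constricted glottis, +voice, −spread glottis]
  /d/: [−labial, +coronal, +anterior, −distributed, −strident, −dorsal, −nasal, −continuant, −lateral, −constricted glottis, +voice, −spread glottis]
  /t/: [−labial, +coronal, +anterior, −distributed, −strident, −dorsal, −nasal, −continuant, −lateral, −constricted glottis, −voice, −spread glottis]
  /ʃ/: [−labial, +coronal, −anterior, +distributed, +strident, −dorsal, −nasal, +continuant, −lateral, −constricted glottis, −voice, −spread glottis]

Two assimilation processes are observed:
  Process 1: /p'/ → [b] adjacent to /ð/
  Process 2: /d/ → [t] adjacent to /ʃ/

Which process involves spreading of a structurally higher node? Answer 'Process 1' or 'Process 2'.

Process 1

Process 1: the features that change are [voice], [constricted glottis]; the minimal node is W-node (depth 2).
Process 2: the feature that changes is [voice]; the minimal node is [voice] (depth 3).
Depth 2 < depth 3; Process 1 involves the structurally higher constituent W-node.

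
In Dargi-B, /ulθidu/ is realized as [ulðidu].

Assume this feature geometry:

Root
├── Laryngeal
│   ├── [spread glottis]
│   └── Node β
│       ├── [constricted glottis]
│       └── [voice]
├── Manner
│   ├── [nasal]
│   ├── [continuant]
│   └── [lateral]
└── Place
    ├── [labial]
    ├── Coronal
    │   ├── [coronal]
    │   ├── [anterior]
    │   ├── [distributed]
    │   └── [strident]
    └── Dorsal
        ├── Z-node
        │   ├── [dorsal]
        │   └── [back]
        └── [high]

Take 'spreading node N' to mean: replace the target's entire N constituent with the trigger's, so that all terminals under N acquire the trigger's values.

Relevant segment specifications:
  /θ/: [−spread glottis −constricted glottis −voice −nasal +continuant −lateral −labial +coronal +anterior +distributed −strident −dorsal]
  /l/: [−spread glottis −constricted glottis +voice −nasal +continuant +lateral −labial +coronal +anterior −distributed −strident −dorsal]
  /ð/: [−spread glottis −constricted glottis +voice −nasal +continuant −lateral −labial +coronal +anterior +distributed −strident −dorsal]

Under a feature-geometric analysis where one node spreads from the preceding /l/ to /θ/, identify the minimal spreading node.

Feature comparison: [voice] differs between /θ/ and [ð]; the remaining terminals match.
Only a single terminal changes, and /l/ supplies the new value, so [voice] itself is the minimal spreading constituent.
Features on which the two segments disagree outside [voice], such as [lateral], [distributed], are unchanged — nothing dominating them spread, and [voice] is the minimal sufficient constituent.

[voice]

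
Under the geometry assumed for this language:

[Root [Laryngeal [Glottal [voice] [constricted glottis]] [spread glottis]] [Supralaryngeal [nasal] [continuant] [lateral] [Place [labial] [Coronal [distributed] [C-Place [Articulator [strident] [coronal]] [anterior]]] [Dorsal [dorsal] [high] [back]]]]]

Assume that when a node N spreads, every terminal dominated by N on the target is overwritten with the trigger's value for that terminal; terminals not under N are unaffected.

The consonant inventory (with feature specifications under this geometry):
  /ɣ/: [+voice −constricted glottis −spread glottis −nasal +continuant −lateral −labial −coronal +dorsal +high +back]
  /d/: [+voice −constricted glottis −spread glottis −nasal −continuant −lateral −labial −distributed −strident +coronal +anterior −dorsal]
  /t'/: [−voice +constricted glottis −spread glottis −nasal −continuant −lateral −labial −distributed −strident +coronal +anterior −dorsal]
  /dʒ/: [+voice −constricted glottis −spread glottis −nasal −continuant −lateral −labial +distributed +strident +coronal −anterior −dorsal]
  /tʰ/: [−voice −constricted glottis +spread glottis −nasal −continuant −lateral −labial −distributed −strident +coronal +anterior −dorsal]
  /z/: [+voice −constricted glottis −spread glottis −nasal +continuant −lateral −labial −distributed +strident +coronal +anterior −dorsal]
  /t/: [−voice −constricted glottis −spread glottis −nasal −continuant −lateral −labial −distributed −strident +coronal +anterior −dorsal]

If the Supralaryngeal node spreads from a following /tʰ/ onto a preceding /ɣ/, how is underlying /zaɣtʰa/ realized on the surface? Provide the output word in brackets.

[zadtʰa]

Supralaryngeal immediately or transitively dominates [nasal], [continuant], [lateral], [labial], [distributed], [strident], [coronal], [anterior], [dorsal], [high], [back].
After delinking /ɣ/'s Supralaryngeal and linking /tʰ/'s, the affected terminals become [−nasal], [−continuant], [−lateral], [−labial], [−distributed], [−strident], [+coronal], [+anterior], [−dorsal]; [voice], [constricted glottis], [spread glottis] (outside Supralaryngeal) are retained from /ɣ/.
Among the inventory, only /d/ has exactly this specification, giving the surface form [zadtʰa].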